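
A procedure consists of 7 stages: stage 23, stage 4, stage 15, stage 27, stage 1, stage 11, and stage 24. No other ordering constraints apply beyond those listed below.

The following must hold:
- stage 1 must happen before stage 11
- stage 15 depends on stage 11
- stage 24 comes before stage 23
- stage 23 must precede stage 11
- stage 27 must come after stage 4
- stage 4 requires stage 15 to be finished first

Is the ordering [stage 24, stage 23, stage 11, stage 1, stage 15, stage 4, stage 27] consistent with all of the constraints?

In the proposed order, stage 11 appears before stage 1.
That contradicts the constraint that stage 1 must precede stage 11.

No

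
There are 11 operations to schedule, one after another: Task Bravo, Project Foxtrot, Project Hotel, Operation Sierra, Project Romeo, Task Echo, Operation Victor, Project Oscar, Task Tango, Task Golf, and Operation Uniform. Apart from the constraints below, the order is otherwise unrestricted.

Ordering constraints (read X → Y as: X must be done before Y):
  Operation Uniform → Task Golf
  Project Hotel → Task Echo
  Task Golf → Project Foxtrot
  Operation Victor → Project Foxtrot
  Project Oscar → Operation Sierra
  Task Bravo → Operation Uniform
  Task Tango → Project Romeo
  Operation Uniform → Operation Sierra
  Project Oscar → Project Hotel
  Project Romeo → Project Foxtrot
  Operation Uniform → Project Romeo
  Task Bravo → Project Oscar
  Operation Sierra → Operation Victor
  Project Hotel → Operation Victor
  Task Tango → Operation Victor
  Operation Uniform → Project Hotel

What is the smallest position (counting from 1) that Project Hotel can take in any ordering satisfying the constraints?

Working backwards through the constraints from Project Hotel, its full set of required predecessors is Task Bravo, Project Oscar, Operation Uniform — 3 of them.
With 3 mandatory predecessors, the earliest Project Hotel can sit is position 3+1 = 4, and placing just those 3 first achieves it.

4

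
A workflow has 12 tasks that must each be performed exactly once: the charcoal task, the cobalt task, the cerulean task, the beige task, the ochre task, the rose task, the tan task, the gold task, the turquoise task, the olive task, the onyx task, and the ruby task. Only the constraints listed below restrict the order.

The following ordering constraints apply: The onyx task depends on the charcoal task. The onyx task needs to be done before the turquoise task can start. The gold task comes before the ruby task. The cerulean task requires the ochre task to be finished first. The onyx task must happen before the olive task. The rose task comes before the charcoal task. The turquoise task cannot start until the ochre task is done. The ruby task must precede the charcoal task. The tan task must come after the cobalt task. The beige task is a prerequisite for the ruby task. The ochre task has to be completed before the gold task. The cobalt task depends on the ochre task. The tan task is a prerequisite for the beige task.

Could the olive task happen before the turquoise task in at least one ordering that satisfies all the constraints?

Yes

No chain of constraints runs from the turquoise task to the olive task, so the turquoise task is not required to come first.
That means at least one valid schedule has the olive task before the turquoise task.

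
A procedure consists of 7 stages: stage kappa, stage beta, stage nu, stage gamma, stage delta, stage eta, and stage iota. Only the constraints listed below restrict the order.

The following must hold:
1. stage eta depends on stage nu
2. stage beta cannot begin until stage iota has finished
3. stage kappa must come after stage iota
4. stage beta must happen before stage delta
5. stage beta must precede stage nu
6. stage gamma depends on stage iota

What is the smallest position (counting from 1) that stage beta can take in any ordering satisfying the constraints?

Working backwards through the constraints from stage beta, its only required predecessor is stage iota.
So at minimum 1 stage comes before stage beta, putting stage beta no earlier than position 2. That position is achievable by scheduling exactly that predecessor first.

2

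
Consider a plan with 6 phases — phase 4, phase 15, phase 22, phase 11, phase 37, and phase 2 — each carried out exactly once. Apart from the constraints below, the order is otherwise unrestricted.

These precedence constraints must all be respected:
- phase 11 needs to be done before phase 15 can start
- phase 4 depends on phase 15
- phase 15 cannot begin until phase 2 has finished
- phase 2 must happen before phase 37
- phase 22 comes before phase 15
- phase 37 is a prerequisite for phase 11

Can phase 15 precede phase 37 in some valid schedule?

No

There is a dependency chain phase 37 → phase 11 → phase 15, so phase 15 always comes after phase 37.
So no valid ordering can have phase 15 before phase 37.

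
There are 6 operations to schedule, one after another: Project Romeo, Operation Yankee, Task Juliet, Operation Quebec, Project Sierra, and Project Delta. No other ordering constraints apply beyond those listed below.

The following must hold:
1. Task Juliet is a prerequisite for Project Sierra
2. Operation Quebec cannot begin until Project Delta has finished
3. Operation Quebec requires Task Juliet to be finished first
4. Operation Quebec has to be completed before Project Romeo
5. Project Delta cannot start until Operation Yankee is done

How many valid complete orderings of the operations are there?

2 operations have no prerequisites (Operation Yankee, Task Juliet), so any of them could come first.
Systematically extending each partial ordering one operation at a time and counting, there are 12 complete orderings.

12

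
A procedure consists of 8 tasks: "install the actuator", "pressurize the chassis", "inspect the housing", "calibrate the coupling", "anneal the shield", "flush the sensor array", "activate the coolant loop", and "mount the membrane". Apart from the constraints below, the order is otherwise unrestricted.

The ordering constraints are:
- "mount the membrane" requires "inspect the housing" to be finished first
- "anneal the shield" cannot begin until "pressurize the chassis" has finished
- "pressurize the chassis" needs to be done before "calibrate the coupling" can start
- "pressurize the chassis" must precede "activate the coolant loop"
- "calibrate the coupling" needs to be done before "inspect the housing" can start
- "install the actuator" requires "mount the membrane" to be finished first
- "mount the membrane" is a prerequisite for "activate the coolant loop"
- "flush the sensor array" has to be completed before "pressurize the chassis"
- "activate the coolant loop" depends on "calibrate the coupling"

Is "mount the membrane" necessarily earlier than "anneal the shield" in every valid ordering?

No chain of constraints connects "mount the membrane" to "anneal the shield" in either direction.
A valid ordering placing "anneal the shield" before "mount the membrane" exists, so the answer is no.

No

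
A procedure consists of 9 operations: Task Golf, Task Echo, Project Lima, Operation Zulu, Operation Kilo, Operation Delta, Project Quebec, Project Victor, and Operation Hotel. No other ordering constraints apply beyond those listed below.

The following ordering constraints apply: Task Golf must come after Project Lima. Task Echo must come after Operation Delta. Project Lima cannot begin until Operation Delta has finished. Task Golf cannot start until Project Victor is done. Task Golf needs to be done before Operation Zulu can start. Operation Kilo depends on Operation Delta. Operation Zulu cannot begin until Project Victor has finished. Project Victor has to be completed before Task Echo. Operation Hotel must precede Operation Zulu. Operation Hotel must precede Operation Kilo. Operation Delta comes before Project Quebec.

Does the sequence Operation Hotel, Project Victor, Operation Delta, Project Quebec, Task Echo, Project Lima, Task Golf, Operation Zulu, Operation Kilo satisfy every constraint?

Yes

Checking each listed constraint against this order: for instance, Operation Hotel is in position 1 and Operation Kilo in position 9, so that constraint holds — and the remaining constraints check out the same way.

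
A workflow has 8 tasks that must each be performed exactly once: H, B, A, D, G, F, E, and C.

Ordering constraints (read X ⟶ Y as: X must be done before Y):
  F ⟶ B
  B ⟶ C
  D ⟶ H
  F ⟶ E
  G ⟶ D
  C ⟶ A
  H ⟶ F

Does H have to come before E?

Yes

There is a constraint chain H → F → E.
That forces H before E in every valid schedule.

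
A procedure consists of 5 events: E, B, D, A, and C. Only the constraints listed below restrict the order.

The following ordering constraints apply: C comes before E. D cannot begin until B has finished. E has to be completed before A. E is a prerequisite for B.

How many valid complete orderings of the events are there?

Only C has no prerequisites, so it must go first.
Counting all ways to extend the partial order to a total order gives 3.

3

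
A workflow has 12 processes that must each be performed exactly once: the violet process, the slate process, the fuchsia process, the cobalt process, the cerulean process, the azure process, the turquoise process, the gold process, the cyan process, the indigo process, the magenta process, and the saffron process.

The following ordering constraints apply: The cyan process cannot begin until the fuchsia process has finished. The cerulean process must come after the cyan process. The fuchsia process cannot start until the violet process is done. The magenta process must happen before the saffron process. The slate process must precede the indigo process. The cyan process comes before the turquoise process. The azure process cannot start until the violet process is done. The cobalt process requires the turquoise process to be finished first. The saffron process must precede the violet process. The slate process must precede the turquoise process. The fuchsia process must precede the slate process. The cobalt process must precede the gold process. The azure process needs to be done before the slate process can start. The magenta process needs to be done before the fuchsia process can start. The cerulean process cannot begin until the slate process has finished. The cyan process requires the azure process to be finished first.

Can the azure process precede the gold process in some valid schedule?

Yes

The constraints force the azure process before the gold process, so yes — every valid ordering has the azure process earlier.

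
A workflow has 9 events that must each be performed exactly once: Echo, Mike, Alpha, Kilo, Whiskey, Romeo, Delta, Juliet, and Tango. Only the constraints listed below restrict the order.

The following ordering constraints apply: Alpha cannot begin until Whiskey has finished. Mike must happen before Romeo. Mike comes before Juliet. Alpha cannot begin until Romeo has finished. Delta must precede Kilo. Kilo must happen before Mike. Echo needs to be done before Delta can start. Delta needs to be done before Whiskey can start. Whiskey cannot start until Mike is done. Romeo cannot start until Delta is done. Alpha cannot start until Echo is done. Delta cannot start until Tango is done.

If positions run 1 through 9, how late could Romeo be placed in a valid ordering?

The only event forced after Romeo (directly or by a chain) is Alpha.
So at least 1 event follows Romeo, putting Romeo no later than position 8. That position is achievable by scheduling everything else first.

8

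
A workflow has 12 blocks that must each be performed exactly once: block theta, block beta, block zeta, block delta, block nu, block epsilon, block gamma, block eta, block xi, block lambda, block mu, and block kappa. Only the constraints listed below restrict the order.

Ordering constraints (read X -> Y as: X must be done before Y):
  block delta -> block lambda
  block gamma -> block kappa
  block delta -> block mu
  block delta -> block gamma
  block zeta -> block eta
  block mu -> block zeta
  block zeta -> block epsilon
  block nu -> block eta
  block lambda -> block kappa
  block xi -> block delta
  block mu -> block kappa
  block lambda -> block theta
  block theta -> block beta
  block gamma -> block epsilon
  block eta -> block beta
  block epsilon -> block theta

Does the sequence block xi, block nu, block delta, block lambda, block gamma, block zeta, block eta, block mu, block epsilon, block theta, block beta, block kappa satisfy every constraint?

No

Here block mu comes after block zeta.
Since block mu is required before block zeta, the ordering is invalid.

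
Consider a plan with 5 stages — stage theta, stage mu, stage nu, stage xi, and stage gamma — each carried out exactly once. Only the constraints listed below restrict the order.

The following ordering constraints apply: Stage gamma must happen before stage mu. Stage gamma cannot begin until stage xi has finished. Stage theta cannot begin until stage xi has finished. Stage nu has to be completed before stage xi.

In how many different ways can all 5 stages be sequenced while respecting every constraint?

Only stage nu has no prerequisites, so it must go first.
Counting all ways to extend the partial order to a total order gives 3.

3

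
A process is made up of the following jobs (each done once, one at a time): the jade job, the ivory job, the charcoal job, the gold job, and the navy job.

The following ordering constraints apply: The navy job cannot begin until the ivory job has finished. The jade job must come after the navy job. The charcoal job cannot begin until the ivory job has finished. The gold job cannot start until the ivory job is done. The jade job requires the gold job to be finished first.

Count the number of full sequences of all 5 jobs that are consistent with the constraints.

Only the ivory job has no prerequisites, so it must go first.
Systematically extending each partial ordering one job at a time and counting, there are 8 complete orderings.

8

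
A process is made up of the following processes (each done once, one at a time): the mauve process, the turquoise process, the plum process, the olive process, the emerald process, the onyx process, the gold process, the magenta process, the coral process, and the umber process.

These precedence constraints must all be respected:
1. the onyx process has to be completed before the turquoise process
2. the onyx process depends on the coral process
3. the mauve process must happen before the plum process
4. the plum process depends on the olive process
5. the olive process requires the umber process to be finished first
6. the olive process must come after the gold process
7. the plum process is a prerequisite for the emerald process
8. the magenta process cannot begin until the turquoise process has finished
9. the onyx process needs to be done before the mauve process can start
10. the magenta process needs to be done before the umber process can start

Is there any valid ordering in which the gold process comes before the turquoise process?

Yes

Nothing in the constraints forces the turquoise process before the gold process — there is no chain from the turquoise process to the gold process.
That means at least one valid schedule has the gold process before the turquoise process.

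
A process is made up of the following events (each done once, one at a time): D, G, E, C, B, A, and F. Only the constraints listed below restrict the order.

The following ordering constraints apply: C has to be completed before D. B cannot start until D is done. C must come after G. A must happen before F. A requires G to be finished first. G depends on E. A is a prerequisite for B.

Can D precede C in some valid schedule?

There is a dependency chain C → D, so D always comes after C.
Hence D can never be scheduled before C.

No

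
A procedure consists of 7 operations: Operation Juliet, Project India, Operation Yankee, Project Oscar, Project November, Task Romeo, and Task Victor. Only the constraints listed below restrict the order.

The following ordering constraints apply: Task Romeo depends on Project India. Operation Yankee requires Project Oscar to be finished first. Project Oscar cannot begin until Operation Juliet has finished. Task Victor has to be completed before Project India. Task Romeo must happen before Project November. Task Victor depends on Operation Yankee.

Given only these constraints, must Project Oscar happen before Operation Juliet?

There is a chain Operation Juliet → Project Oscar, which puts Operation Juliet before Project Oscar.
So Project Oscar never precedes Operation Juliet.

No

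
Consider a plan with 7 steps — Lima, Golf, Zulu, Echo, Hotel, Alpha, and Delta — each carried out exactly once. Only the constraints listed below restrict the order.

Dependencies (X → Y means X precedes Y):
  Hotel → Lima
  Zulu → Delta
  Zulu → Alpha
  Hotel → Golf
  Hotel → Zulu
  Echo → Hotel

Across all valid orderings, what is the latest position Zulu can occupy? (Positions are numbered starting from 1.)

5

Following every chain forward from Zulu, the steps that must come later are Alpha, Delta — 2 of them.
With 2 mandatory successors out of 7 steps total, the latest slot for Zulu is 7−2 = 5, and it's reachable by doing all non-successors before Zulu.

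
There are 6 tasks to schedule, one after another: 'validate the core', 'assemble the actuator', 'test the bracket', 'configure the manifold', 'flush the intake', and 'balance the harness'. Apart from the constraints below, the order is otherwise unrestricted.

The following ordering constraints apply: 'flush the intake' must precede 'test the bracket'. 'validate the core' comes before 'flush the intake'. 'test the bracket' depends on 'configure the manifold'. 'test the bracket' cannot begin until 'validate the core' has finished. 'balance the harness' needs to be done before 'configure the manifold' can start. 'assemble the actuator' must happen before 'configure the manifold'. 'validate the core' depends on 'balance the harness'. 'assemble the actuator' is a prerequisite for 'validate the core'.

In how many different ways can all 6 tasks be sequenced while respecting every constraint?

The tasks with no prerequisites are 'assemble the actuator', 'balance the harness'; any of them can be placed first.
Systematically extending each partial ordering one task at a time and counting, there are 6 complete orderings.

6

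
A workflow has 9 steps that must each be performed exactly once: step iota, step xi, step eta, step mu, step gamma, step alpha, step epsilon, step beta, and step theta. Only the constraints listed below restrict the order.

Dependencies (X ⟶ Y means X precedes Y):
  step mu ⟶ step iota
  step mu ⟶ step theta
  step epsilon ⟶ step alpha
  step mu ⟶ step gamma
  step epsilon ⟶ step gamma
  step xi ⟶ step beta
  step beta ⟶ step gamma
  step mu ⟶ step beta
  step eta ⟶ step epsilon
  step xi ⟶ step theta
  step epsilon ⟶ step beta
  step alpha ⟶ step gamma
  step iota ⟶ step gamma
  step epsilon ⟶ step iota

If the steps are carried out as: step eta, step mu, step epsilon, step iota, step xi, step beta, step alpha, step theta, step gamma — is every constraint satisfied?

Yes

Checking each listed constraint against this order: for instance, step mu is in position 2 and step gamma in position 9, so that constraint holds — and the remaining constraints check out the same way.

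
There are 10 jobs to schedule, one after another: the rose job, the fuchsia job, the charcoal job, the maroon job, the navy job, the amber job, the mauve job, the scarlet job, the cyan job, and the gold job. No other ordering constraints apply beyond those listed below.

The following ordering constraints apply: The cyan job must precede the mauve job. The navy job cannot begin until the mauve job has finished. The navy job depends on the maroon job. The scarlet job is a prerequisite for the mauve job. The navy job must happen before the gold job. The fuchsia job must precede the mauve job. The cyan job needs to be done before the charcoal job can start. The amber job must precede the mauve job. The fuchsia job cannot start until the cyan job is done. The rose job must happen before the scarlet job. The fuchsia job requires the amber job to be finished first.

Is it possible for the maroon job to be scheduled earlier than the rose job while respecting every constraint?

Yes

The constraints leave the maroon job and the rose job unordered relative to each other; nothing requires the rose job earlier.
That means at least one valid schedule has the maroon job before the rose job.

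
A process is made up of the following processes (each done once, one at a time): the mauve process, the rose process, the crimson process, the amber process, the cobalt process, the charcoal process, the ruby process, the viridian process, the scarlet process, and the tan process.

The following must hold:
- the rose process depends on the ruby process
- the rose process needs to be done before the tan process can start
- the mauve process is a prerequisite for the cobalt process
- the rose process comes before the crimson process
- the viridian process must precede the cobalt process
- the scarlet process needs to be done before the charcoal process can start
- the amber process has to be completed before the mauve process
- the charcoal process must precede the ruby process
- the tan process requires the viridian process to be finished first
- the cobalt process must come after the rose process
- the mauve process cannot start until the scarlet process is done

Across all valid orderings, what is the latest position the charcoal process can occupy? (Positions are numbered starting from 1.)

The processes that are forced after the charcoal process, directly or by a chain of constraints, are the rose process, the crimson process, the cobalt process, the ruby process, the tan process. That's 5 processes.
So at least 5 processes follow the charcoal process, putting the charcoal process no later than position 5. That position is achievable by scheduling everything else first.

5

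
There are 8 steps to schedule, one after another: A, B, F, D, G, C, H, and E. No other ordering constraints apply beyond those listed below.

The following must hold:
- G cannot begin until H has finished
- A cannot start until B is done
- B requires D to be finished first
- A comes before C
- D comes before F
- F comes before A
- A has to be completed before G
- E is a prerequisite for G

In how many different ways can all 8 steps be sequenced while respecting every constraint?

144

3 steps have no prerequisites (D, H, E), so any of them could come first.
Systematically extending each partial ordering one step at a time and counting, there are 144 complete orderings.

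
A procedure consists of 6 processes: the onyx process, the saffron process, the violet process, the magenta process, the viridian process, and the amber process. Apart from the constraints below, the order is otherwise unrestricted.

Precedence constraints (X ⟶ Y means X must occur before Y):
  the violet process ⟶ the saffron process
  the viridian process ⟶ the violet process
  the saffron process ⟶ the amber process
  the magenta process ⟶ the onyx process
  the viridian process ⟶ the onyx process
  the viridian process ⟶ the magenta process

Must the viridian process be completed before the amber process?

Yes

Tracing the constraints gives a chain: the viridian process → the violet process → the saffron process → the amber process.
So the viridian process must precede the amber process in any valid ordering.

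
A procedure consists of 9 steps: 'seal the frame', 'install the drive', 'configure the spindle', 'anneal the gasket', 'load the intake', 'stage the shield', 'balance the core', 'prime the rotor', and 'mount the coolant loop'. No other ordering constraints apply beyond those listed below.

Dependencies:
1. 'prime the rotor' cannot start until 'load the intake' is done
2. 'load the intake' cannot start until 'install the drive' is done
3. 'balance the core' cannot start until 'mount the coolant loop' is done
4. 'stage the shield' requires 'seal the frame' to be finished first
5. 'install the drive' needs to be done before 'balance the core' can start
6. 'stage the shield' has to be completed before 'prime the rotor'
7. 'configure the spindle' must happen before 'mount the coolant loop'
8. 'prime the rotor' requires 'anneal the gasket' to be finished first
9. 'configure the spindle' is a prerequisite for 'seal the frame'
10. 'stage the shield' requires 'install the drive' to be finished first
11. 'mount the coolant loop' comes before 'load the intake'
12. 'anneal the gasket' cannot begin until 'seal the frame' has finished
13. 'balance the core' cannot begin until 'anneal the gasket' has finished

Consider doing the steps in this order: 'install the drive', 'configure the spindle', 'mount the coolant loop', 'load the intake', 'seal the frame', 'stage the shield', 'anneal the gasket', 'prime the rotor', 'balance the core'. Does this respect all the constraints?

Yes

Every stated constraint is respected: 'install the drive' sits at position 1, ahead of 'balance the core' at position 9, and each of the other listed pairs likewise has the predecessor earlier in the sequence.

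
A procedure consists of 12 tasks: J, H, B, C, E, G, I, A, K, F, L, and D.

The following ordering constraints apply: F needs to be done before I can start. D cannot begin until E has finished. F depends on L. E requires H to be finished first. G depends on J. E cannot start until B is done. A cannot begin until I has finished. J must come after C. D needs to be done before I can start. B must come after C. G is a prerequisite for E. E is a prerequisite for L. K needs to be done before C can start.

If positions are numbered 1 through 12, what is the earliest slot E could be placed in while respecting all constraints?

Working backwards through the constraints from E, its full set of required predecessors is J, H, B, C, G, K — 6 of them.
So at minimum 6 tasks come before E, putting E no earlier than position 7. That position is achievable by scheduling exactly those predecessors first.

7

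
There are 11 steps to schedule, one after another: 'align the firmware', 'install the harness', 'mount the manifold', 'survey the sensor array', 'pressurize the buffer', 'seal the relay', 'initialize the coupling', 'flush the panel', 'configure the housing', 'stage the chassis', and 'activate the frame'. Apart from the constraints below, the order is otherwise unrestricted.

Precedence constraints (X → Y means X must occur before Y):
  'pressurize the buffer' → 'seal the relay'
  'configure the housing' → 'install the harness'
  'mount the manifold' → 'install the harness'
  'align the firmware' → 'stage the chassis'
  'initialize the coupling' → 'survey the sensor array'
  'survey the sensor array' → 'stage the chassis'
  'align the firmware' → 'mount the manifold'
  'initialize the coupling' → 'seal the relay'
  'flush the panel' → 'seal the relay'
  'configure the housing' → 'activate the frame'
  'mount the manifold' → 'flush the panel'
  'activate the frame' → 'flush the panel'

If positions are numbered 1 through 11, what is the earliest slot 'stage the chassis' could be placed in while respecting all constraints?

The steps that are forced before 'stage the chassis', directly or transitively, are 'align the firmware', 'survey the sensor array', 'initialize the coupling'. That's 3 steps.
So at minimum 3 steps come before 'stage the chassis', putting 'stage the chassis' no earlier than position 4. That position is achievable by scheduling exactly those predecessors first.

4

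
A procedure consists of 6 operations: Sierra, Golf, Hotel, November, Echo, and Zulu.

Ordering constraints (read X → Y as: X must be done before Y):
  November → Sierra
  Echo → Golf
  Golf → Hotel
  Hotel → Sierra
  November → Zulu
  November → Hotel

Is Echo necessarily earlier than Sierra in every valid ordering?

Yes

There is a constraint chain Echo → Golf → Hotel → Sierra.
Hence Echo necessarily comes before Sierra.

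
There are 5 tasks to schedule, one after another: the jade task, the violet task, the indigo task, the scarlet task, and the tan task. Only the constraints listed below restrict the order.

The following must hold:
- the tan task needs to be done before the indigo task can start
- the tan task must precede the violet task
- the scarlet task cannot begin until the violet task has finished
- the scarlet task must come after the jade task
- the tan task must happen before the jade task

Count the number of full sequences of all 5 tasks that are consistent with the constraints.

Only the tan task has no prerequisites, so it must go first.
Counting all ways to extend the partial order to a total order gives 8.

8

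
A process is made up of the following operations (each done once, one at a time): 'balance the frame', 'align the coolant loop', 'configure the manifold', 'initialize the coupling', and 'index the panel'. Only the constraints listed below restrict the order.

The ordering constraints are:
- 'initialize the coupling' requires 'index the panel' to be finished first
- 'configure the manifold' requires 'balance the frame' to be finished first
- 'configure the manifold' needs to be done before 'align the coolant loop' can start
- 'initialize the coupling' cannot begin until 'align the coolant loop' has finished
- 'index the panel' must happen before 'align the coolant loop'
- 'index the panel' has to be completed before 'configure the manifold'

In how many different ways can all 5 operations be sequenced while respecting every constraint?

2 operations have no prerequisites ('balance the frame', 'index the panel'), so any of them could come first.
Systematically extending each partial ordering one operation at a time and counting, there are 2 complete orderings.

2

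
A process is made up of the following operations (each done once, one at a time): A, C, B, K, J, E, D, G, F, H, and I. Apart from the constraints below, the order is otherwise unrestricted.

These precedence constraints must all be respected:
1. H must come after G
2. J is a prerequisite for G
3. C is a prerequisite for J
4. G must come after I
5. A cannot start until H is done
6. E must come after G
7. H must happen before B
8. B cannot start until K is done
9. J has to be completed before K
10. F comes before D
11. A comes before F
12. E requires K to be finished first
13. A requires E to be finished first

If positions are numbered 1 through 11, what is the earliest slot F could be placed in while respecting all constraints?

Working backwards through the constraints from F, its full set of required predecessors is A, C, K, J, E, G, H, I — 8 of them.
So at minimum 8 operations come before F, putting F no earlier than position 9. That position is achievable by scheduling exactly those predecessors first.

9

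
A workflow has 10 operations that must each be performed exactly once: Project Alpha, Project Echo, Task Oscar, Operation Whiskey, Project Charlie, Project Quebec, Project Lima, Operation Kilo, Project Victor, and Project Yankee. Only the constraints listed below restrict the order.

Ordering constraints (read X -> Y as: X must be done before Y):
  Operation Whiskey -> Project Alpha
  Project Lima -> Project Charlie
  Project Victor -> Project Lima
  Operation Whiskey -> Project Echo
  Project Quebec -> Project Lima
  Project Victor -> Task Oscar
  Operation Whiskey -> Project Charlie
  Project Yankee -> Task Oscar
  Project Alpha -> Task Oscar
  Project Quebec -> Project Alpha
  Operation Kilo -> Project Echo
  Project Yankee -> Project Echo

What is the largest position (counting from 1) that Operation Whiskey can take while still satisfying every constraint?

Following every chain forward from Operation Whiskey, the operations that must come later are Project Alpha, Project Echo, Task Oscar, Project Charlie — 4 of them.
So at least 4 operations follow Operation Whiskey, putting Operation Whiskey no later than position 6. That position is achievable by scheduling everything else first.

6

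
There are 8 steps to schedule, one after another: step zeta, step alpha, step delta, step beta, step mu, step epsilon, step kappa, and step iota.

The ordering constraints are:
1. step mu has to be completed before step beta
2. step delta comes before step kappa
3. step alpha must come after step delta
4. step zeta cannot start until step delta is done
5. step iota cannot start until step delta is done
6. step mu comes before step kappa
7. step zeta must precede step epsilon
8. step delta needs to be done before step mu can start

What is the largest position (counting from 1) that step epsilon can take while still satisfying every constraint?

Nothing depends on step epsilon, so it can be the final step, position 8.

8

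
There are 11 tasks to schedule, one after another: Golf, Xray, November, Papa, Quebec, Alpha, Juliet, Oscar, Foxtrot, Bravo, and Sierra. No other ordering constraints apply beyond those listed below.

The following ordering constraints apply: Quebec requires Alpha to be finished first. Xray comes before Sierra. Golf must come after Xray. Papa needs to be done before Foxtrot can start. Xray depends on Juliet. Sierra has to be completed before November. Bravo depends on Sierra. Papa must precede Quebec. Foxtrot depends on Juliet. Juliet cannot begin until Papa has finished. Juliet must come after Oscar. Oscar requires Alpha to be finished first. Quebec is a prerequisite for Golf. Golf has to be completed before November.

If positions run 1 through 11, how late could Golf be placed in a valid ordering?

10

The only task forced after Golf (directly or by a chain) is November.
So at least 1 task follows Golf, putting Golf no later than position 10. That position is achievable by scheduling everything else first.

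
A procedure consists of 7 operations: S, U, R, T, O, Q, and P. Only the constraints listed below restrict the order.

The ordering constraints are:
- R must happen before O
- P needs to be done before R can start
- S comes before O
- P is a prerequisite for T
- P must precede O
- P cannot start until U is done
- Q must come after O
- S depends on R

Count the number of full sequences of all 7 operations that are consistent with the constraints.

5

Only U has no prerequisites, so it must go first.
Enumerating by repeatedly choosing an available operation (one whose prerequisites are all placed) gives 5 distinct complete orderings.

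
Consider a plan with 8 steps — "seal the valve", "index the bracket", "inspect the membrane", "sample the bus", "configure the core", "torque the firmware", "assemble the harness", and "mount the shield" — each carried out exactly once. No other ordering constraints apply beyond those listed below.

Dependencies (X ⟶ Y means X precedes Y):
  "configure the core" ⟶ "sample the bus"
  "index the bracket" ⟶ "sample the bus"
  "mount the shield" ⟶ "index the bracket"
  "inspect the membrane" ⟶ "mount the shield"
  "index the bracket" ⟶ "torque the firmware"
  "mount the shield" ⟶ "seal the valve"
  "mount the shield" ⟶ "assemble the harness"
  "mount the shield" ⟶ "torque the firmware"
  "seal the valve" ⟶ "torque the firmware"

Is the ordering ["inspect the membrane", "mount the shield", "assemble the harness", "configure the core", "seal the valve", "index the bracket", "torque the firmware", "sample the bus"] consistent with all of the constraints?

Yes

Going through the constraints one by one, each required predecessor appears earlier in the sequence than its dependent — e.g. "mount the shield" (position 2) is before "torque the firmware" (position 7), as required.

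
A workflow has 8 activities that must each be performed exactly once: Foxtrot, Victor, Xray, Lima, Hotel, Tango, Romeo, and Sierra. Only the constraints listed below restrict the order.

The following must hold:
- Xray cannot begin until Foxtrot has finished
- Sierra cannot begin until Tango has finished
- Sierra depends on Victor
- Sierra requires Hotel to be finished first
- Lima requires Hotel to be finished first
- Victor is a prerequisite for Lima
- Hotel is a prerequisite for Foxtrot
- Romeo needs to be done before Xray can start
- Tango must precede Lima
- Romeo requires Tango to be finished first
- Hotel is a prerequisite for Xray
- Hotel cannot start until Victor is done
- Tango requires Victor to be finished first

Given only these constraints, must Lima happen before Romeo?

Nothing in the constraints links Lima and Romeo; they are unordered relative to each other.
A valid ordering placing Romeo before Lima exists, so the answer is no.

No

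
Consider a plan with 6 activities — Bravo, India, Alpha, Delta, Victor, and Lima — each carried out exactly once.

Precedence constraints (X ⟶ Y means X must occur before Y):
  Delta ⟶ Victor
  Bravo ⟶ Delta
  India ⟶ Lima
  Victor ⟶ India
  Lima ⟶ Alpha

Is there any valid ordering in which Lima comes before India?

No

There is a dependency chain India → Lima, so Lima always comes after India.
So no valid ordering can have Lima before India.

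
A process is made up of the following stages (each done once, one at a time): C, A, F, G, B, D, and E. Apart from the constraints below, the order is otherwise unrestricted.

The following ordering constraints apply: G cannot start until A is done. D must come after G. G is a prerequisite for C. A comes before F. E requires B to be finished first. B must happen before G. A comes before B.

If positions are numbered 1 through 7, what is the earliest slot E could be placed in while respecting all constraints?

3

Every stage that must precede E has to come before it. Tracing all chains that end at E, those stages are: A, B — 2 in total.
So at minimum 2 stages come before E, putting E no earlier than position 3. That position is achievable by scheduling exactly those predecessors first.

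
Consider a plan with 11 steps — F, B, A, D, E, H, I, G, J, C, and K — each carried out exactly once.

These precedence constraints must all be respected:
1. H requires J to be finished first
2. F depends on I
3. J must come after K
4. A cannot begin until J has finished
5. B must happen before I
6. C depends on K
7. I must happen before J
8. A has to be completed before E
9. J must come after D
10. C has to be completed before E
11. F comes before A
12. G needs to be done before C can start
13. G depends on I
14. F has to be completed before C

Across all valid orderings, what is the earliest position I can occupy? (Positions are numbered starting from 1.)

2

Working backwards through the constraints from I, its only required predecessor is B.
With 1 mandatory predecessor, the earliest I can sit is position 1+1 = 2, and placing just that one first achieves it.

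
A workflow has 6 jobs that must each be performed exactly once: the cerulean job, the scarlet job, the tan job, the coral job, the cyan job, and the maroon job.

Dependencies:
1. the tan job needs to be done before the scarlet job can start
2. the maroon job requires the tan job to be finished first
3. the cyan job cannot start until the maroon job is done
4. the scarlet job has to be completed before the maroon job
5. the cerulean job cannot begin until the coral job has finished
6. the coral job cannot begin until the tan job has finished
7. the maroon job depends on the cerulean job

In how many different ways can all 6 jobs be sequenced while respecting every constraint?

3

The tan job is the only job with nothing required before it, so every ordering starts there.
Counting all ways to extend the partial order to a total order gives 3.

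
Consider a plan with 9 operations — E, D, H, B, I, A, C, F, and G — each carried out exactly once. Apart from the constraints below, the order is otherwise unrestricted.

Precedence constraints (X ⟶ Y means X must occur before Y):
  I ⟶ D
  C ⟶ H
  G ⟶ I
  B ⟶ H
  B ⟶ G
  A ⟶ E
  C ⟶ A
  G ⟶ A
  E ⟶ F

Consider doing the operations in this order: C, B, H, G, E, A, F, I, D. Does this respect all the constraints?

No

The sequence places E ahead of A.
Since A is required before E, the ordering is invalid.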